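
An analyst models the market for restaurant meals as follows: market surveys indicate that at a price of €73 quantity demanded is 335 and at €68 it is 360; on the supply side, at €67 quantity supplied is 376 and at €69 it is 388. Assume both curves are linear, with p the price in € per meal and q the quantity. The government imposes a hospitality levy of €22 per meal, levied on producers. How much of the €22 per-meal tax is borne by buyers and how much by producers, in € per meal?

Buyers bear €12 per meal; producers bear €10 per meal.

Demand slope: (360 − 335)/(68 − 73) = -5, so qd = 700 − 5p.
Supply slope: (388 − 376)/(69 − 67) = 6, so qs = 6p − 26.
Without the tax, 700 − 5p = 6p − 26 gives 11p = 726, so p* = €66 and q* = 370.
With the tax collected from producers, supply shifts: qs = 6(p − 22) − 26.
New equilibrium: buyers pay €78, producers receive €56, q = 310. (Wedge: pb − ps = 22.)
Burden on buyers: €12; on producers: €10. (They sum to €22.)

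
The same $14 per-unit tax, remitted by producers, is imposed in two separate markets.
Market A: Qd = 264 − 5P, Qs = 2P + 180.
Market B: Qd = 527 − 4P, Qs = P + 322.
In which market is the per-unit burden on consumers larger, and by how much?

Market A, by $1.2.

Market A: pre-tax P* = $12, Q* = 204; post-tax Q = 184; per-unit burden on consumers = $4.
Market B: pre-tax P* = $41, Q* = 363; post-tax Q = 351.8; per-unit burden on consumers = $2.8.
Difference: $4 vs $2.8 → market A is larger by $1.2.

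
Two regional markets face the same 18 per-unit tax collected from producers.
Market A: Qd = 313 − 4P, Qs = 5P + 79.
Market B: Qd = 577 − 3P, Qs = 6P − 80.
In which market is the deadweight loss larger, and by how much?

Market A: pre-tax P* = 26, Q* = 209; post-tax Q = 169; deadweight loss = 360.
Market B: pre-tax P* = 73, Q* = 358; post-tax Q = 322; deadweight loss = 324.
Difference: 360 vs 324 → market A is larger by 36.

Market A, by 36.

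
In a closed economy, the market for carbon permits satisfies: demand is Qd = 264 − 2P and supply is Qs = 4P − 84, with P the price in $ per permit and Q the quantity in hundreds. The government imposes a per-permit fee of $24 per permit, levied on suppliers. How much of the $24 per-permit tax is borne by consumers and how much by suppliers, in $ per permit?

Before the tax: set 264 − 2P = 4P − 84 → P* = $58, Q* = 148.
With the tax collected from suppliers, supply shifts: Qs = 4(P − 24) − 84.
Solving gives Q = 116 with consumers paying $74 and suppliers receiving $50 (the $24 wedge).
Burden on consumers: $16; on suppliers: $8. (They sum to $24.)
The less price-elastic side of the market bears the larger share of a per-unit tax.

Consumers bear $16 per permit; suppliers bear $8 per permit.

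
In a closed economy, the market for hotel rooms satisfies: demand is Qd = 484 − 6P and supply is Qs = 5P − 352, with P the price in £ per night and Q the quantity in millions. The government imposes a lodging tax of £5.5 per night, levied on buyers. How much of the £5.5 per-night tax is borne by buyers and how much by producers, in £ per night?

Buyers bear £2.5 per night; producers bear £3 per night.

Before the tax: set 484 − 6P = 5P − 352 → P* = £76, Q* = 28.
With the tax collected from buyers, demand (in seller-price terms) shifts: Qd = 484 − 6(P + 5.5).
New equilibrium: buyers pay £78.5, producers receive £73, Q = 13. (Wedge: Pb − Ps = 5.5.)
Burden on buyers: £2.5; on producers: £3. (They sum to £5.5.)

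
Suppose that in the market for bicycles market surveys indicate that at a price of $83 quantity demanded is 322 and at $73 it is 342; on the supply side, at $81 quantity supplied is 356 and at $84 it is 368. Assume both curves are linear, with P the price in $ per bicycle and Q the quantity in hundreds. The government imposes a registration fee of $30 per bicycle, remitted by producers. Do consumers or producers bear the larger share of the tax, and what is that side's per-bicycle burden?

Demand slope: (342 − 322)/(73 − 83) = -2, so Qd = 488 − 2P.
Supply slope: (368 − 356)/(84 − 81) = 4, so Qs = 4P + 32.
Before the tax: set 488 − 2P = 4P + 32 → P* = $76, Q* = 336.
With the tax collected from producers, supply shifts: Qs = 4(P − 30) + 32.
New equilibrium: consumers pay $96, producers receive $66, Q = 296. (Wedge: Pb − Ps = 30.)
Per-bicycle burden: consumers $20, producers $10.
Consumers take the larger share because demand is less price-elastic here (demand slope 2 vs supply slope 4).

Consumers bear the larger share: $20 per bicycle.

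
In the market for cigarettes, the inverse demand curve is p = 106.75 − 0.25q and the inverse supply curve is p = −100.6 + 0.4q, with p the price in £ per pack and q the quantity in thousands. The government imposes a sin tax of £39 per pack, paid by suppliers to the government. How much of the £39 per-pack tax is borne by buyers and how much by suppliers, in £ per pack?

Buyers bear £15 per pack; suppliers bear £24 per pack.

Rewrite in direct form: qd = 427 − 4p and qs = 2.5p + 251.5.
Without the tax, 427 − 4p = 2.5p + 251.5 gives 6.5p = 175.5, so p* = £27 and q* = 319.
With the tax collected from suppliers, supply shifts: qs = 2.5(p − 39) + 251.5.
Solving gives q = 259 with buyers paying £42 and suppliers receiving £3 (the £39 wedge).
Burden on buyers: £15; on suppliers: £24. (They sum to £39.)
The less price-elastic side of the market bears the larger share of a per-unit tax.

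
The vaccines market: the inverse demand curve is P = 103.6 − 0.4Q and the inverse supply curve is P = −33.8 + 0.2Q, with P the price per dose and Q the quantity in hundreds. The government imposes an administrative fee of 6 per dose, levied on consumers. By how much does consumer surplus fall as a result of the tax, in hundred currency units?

Rewrite in direct form: Qd = 259 − 2.5P and Qs = 5P + 169.
Without the tax, 259 − 2.5P = 5P + 169 gives 7.5P = 90, so P* = 12 and Q* = 229.
With the tax collected from consumers, demand (in seller-price terms) shifts: Qd = 259 − 2.5(P + 6).
Solving gives Q = 219 with consumers paying 16 and suppliers receiving 10 (the 6 wedge).
ΔCS is the trapezoid between Q = 219 and Q = 229 of height 4: ½ · (229 + 219) · 4 = 896.

Consumer surplus falls by 896 hundred.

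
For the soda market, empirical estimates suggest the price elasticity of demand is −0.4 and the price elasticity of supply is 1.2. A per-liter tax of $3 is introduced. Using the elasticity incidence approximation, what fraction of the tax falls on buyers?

Incidence ratio: buyers' share ≈ εs / (εs + |εd|) = 1.2 / (1.2 + 0.4) = 0.75.
Supply is the more elastic side, so buyers bear the larger share.

Buyers' share ≈ 0.75.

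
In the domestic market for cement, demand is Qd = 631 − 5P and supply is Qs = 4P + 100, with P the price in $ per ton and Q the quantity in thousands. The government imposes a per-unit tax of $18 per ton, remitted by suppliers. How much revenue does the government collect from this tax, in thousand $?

Tax revenue = $5328 thousand.

Without the tax, 631 − 5P = 4P + 100 gives 9P = 531, so P* = $59 and Q* = 336.
With the tax collected from suppliers, supply shifts: Qs = 4(P − 18) + 100.
New equilibrium: buyers pay $67, suppliers receive $49, Q = 296. (Wedge: Pb − Ps = 18.)
Revenue = t · Q = 18 · 296 = $5328.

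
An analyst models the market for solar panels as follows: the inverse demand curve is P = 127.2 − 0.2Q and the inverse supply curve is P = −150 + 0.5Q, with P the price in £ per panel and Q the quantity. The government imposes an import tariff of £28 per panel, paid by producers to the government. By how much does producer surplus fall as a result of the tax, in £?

Inverting to Q(P) form: Qd = 636 − 5P; Qs = 2P + 300.
Before the tax: set 636 − 5P = 2P + 300 → P* = £48, Q* = 396.
With the tax collected from producers, supply shifts: Qs = 2(P − 28) + 300.
Solving gives Q = 356 with consumers paying £56 and producers receiving £28 (the £28 wedge).
ΔPS is the trapezoid between Q = 356 and Q = 396 of height £20: ½ · (396 + 356) · 20 = £7520.

Producer surplus falls by £7520.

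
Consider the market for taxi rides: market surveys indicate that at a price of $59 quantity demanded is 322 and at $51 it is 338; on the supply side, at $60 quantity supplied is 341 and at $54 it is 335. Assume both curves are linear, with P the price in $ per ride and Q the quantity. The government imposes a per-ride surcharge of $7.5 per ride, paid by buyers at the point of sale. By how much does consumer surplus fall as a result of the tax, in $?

Demand slope: (338 − 322)/(51 − 59) = -2, so Qd = 440 − 2P.
Supply slope: (335 − 341)/(54 − 60) = 1, so Qs = P + 281.
Before the tax: set 440 − 2P = P + 281 → P* = $53, Q* = 334.
With the tax collected from buyers, demand (in seller-price terms) shifts: Qd = 440 − 2(P + 7.5).
Solving gives Q = 329 with buyers paying $55.5 and sellers receiving $48 (the $7.5 wedge).
ΔCS is the trapezoid between Q = 329 and Q = 334 of height $2.5: ½ · (334 + 329) · 2.5 = $828.75.

Consumer surplus falls by $828.75.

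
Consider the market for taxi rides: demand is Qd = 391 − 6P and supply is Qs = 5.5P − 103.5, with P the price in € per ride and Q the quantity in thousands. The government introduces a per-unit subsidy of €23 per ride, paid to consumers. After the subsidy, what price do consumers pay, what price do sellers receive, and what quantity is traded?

Consumers pay €32; sellers receive €55; quantity = 199.

Before the subsidy: set 391 − 6P = 5.5P − 103.5 → P* = €43, Q* = 133.
With a per-unit subsidy paid to consumers, each effectively pays P − 23, so demand becomes Qd = 391 − 6(P − 23).
Solving gives Q = 199 with consumers paying €32 and sellers receiving €55 (the €23 wedge).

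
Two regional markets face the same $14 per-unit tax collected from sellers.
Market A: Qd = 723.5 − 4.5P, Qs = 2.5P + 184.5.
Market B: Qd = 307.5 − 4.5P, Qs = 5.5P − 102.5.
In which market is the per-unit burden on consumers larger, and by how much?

Market B, by $2.7.

Market A: pre-tax P* = $77, Q* = 377; post-tax Q = 354.5; per-unit burden on consumers = $5.
Market B: pre-tax P* = $41, Q* = 123; post-tax Q = 88.35; per-unit burden on consumers = $7.7.
Difference: $5 vs $7.7 → market B is larger by $2.7.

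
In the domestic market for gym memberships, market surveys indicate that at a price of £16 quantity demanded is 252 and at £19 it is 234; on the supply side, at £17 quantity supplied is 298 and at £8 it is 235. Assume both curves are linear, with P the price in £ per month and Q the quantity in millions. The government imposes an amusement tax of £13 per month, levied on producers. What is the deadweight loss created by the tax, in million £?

Deadweight loss = £273 million.

Demand slope: (234 − 252)/(19 − 16) = -6, so Qd = 348 − 6P.
Supply slope: (235 − 298)/(8 − 17) = 7, so Qs = 7P + 179.
Without the tax, 348 − 6P = 7P + 179 gives 13P = 169, so P* = £13 and Q* = 270.
With the tax collected from producers, supply shifts: Qs = 7(P − 13) + 179.
Solving gives Q = 228 with consumers paying £20 and producers receiving £7 (the £13 wedge).
Quantity falls by |ΔQ| = |270 − 228| = 42.
DWL = ½ · t · |ΔQ| = ½ · 13 · 42 = £273.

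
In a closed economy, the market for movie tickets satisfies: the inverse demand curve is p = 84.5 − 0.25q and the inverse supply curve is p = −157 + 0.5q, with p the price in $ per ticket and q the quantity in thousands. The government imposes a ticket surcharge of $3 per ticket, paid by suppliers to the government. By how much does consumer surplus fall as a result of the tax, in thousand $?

Rewrite in direct form: qd = 338 − 4p and qs = 2p + 314.
Without the tax, 338 − 4p = 2p + 314 gives 6p = 24, so p* = $4 and q* = 322.
With the tax collected from suppliers, supply shifts: qs = 2(p − 3) + 314.
Solving gives q = 318 with buyers paying $5 and suppliers receiving $2 (the $3 wedge).
ΔCS is the trapezoid between Q = 318 and Q = 322 of height $1: ½ · (322 + 318) · 1 = $320.

Consumer surplus falls by $320 thousand.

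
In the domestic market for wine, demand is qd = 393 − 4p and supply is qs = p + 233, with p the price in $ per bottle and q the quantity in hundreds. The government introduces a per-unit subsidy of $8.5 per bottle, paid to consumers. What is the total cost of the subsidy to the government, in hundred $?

Before the subsidy: set 393 − 4p = p + 233 → p* = $32, q* = 265.
With a per-unit subsidy paid to consumers, each effectively pays p − 8.5, so demand becomes qd = 393 − 4(p − 8.5).
Solving gives q = 271.8 with consumers paying $30.3 and producers receiving $38.8 (the $8.5 wedge).
Outlay = t · Q = 8.5 · 271.8 = $2310.3.

Government outlay = $2310.3 hundred.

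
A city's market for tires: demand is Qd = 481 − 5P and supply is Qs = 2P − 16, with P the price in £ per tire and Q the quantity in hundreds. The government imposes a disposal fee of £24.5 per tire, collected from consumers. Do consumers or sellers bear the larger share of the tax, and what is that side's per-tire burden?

Without the tax, 481 − 5P = 2P − 16 gives 7P = 497, so P* = £71 and Q* = 126.
With the tax collected from consumers, demand (in seller-price terms) shifts: Qd = 481 − 5(P + 24.5).
Solving gives Q = 91 with consumers paying £78 and sellers receiving £53.5 (the £24.5 wedge).
Per-tire burden: consumers £7, sellers £17.5.
Sellers take the larger share because supply is less price-elastic here (demand slope 5 vs supply slope 2).

Sellers bear the larger share: £17.5 per tire.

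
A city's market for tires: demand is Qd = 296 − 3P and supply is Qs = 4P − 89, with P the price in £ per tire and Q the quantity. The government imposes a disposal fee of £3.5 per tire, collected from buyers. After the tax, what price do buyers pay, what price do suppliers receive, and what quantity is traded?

Without the tax, 296 − 3P = 4P − 89 gives 7P = 385, so P* = £55 and Q* = 131.
With the tax collected from buyers, demand (in seller-price terms) shifts: Qd = 296 − 3(P + 3.5).
Solving gives Q = 125 with buyers paying £57 and suppliers receiving £53.5 (the £3.5 wedge).
The less price-elastic side of the market bears the larger share of a per-unit tax.

Buyers pay £57; suppliers receive £53.5; quantity = 125.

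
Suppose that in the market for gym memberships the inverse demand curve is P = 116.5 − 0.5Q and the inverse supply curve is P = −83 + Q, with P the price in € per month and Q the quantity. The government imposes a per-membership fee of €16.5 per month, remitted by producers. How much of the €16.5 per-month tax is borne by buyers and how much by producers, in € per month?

Rewrite in direct form: Qd = 233 − 2P and Qs = P + 83.
Without the tax, 233 − 2P = P + 83 gives 3P = 150, so P* = €50 and Q* = 133.
With the tax collected from producers, supply shifts: Qs = (P − 16.5) + 83.
New equilibrium: buyers pay €55.5, producers receive €39, Q = 122. (Wedge: Pb − Ps = 16.5.)
Burden on buyers: €5.5; on producers: €11. (They sum to €16.5.)
The less price-elastic side of the market bears the larger share of a per-unit tax.

Buyers bear €5.5 per month; producers bear €11 per month.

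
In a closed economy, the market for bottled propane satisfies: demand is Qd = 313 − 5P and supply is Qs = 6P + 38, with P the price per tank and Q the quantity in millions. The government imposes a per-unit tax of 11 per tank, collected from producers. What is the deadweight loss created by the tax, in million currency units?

Before the tax: set 313 − 5P = 6P + 38 → P* = 25, Q* = 188.
With the tax collected from producers, supply shifts: Qs = 6(P − 11) + 38.
Solving gives Q = 158 with consumers paying 31 and producers receiving 20 (the 11 wedge).
Quantity falls by |ΔQ| = |188 − 158| = 30.
DWL = ½ · t · |ΔQ| = ½ · 11 · 30 = 165.

Deadweight loss = 165 million.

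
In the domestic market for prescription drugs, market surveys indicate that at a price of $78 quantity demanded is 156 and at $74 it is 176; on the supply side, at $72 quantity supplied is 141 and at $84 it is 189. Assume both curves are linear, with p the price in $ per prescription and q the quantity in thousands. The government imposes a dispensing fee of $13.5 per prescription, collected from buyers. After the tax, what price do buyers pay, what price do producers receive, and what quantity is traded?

Buyers pay $83; producers receive $69.5; quantity = 131.

Demand slope: (176 − 156)/(74 − 78) = -5, so qd = 546 − 5p.
Supply slope: (189 − 141)/(84 − 72) = 4, so qs = 4p − 147.
Before the tax: set 546 − 5p = 4p − 147 → p* = $77, q* = 161.
With the tax collected from buyers, demand (in seller-price terms) shifts: qd = 546 − 5(p + 13.5).
New equilibrium: buyers pay $83, producers receive $69.5, q = 131. (Wedge: pb − ps = 13.5.)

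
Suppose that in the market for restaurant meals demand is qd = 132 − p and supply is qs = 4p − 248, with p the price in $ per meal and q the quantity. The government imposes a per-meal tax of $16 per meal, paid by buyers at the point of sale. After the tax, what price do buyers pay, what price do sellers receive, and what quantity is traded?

Without the tax, 132 − p = 4p − 248 gives 5p = 380, so p* = $76 and q* = 56.
With the tax collected from buyers, demand (in seller-price terms) shifts: qd = 132 − (p + 16).
New equilibrium: buyers pay $88.8, sellers receive $72.8, q = 43.2. (Wedge: pb − ps = 16.)
The less price-elastic side of the market bears the larger share of a per-unit tax.

Buyers pay $88.8; sellers receive $72.8; quantity = 43.2.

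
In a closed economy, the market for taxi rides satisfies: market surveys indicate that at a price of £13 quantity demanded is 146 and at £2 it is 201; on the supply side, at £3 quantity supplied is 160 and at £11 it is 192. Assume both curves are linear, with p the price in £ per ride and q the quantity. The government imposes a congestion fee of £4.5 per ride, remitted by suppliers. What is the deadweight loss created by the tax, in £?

Demand slope: (201 − 146)/(2 − 13) = -5, so qd = 211 − 5p.
Supply slope: (192 − 160)/(11 − 3) = 4, so qs = 4p + 148.
Without the tax, 211 − 5p = 4p + 148 gives 9p = 63, so p* = £7 and q* = 176.
With the tax collected from suppliers, supply shifts: qs = 4(p − 4.5) + 148.
Solving gives q = 166 with consumers paying £9 and suppliers receiving £4.5 (the £4.5 wedge).
Quantity falls by |ΔQ| = |176 − 166| = 10.
DWL = ½ · t · |ΔQ| = ½ · 4.5 · 10 = £22.5.

Deadweight loss = £22.5.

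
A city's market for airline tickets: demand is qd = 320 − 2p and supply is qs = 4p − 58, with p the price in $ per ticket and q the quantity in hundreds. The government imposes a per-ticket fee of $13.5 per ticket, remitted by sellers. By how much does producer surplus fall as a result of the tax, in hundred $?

Producer surplus falls by $832.5 hundred.

Without the tax, 320 − 2p = 4p − 58 gives 6p = 378, so p* = $63 and q* = 194.
With the tax collected from sellers, supply shifts: qs = 4(p − 13.5) − 58.
New equilibrium: consumers pay $72, sellers receive $58.5, q = 176. (Wedge: pb − ps = 13.5.)
ΔPS is the trapezoid between Q = 176 and Q = 194 of height $4.5: ½ · (194 + 176) · 4.5 = $832.5.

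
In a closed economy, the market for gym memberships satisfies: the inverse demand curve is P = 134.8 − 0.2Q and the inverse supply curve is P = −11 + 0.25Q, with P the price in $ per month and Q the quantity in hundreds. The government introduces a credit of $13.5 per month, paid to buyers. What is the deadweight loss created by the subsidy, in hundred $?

Deadweight loss = $202.5 hundred.

Rewrite in direct form: Qd = 674 − 5P and Qs = 4P + 44.
Before the subsidy: set 674 − 5P = 4P + 44 → P* = $70, Q* = 324.
With a per-unit subsidy paid to buyers, each effectively pays P − 13.5, so demand becomes Qd = 674 − 5(P − 13.5).
New equilibrium: buyers pay $64, sellers receive $77.5, Q = 354. (Wedge: Pb − Ps = −13.5.)
Quantity rises by |ΔQ| = |324 − 354| = 30.
DWL = ½ · t · |ΔQ| = ½ · 13.5 · 30 = $202.5.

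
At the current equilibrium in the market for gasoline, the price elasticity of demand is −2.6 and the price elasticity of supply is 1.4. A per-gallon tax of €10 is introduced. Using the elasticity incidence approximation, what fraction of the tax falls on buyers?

Incidence ratio: buyers' share ≈ εs / (εs + |εd|) = 1.4 / (1.4 + 2.6) = 0.35.
Supply is the less elastic side, so buyers bear the smaller share.

Buyers' share ≈ 0.35.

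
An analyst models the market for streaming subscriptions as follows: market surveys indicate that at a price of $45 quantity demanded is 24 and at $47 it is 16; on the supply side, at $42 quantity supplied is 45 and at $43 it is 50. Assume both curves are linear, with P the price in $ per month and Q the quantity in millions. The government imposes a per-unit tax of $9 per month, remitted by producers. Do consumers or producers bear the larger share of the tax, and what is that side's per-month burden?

Demand slope: (16 − 24)/(47 − 45) = -4, so Qd = 204 − 4P.
Supply slope: (50 − 45)/(43 − 42) = 5, so Qs = 5P − 165.
Without the tax, 204 − 4P = 5P − 165 gives 9P = 369, so P* = $41 and Q* = 40.
With the tax collected from producers, supply shifts: Qs = 5(P − 9) − 165.
New equilibrium: consumers pay $46, producers receive $37, Q = 20. (Wedge: Pb − Ps = 9.)
Per-month burden: consumers $5, producers $4.
Consumers take the larger share because demand is less price-elastic here (demand slope 4 vs supply slope 5).
The less price-elastic side of the market bears the larger share of a per-unit tax.

Consumers bear the larger share: $5 per month.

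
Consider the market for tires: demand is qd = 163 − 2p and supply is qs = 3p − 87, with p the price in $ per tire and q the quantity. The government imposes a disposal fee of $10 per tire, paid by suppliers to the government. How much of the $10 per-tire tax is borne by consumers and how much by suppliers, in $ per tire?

Consumers bear $6 per tire; suppliers bear $4 per tire.

Without the tax, 163 − 2p = 3p − 87 gives 5p = 250, so p* = $50 and q* = 63.
With the tax collected from suppliers, supply shifts: qs = 3(p − 10) − 87.
Solving gives q = 51 with consumers paying $56 and suppliers receiving $46 (the $10 wedge).
Burden on consumers: $6; on suppliers: $4. (They sum to $10.)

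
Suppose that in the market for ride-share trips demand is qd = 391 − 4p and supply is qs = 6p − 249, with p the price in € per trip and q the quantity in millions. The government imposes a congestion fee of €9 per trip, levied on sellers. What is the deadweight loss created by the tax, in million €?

Deadweight loss = €97.2 million.

Before the tax: set 391 − 4p = 6p − 249 → p* = €64, q* = 135.
With the tax collected from sellers, supply shifts: qs = 6(p − 9) − 249.
Solving gives q = 113.4 with buyers paying €69.4 and sellers receiving €60.4 (the €9 wedge).
Quantity falls by |ΔQ| = |135 − 113.4| = 21.6.
DWL = ½ · t · |ΔQ| = ½ · 9 · 21.6 = €97.2.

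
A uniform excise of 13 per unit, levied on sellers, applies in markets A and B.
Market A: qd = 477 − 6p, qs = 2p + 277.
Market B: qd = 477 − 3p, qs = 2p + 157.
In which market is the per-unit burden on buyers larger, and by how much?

Market B, by 1.95.

Market A: pre-tax p* = 25, q* = 327; post-tax q = 307.5; per-unit burden on buyers = 3.25.
Market B: pre-tax p* = 64, q* = 285; post-tax q = 269.4; per-unit burden on buyers = 5.2.
Difference: 3.25 vs 5.2 → market B is larger by 1.95.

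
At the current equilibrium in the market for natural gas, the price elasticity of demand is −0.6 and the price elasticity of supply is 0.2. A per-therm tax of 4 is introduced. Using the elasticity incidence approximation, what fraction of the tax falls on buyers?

Incidence ratio: buyers' share ≈ εs / (εs + |εd|) = 0.2 / (0.2 + 0.6) = 0.25.
Supply is the less elastic side, so buyers bear the smaller share.

Buyers' share ≈ 0.25.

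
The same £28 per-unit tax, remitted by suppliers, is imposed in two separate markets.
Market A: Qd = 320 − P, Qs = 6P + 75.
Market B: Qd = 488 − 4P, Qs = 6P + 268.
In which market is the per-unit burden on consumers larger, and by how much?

Market A: pre-tax P* = £35, Q* = 285; post-tax Q = 261; per-unit burden on consumers = £24.
Market B: pre-tax P* = £22, Q* = 400; post-tax Q = 332.8; per-unit burden on consumers = £16.8.
Difference: £24 vs £16.8 → market A is larger by £7.2.

Market A, by £7.2.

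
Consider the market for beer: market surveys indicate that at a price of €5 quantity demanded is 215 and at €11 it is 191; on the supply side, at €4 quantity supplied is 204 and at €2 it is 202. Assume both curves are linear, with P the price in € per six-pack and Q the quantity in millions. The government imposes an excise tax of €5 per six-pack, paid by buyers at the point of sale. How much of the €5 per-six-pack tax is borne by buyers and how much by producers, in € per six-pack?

Demand slope: (191 − 215)/(11 − 5) = -4, so Qd = 235 − 4P.
Supply slope: (202 − 204)/(2 − 4) = 1, so Qs = P + 200.
Before the tax: set 235 − 4P = P + 200 → P* = €7, Q* = 207.
With the tax collected from buyers, demand (in seller-price terms) shifts: Qd = 235 − 4(P + 5).
New equilibrium: buyers pay €8, producers receive €3, Q = 203. (Wedge: Pb − Ps = 5.)
Burden on buyers: €1; on producers: €4. (They sum to €5.)

Buyers bear €1 per six-pack; producers bear €4 per six-pack.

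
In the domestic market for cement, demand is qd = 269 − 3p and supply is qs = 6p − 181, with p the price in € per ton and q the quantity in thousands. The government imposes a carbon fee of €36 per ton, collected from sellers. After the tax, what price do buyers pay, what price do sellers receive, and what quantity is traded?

Without the tax, 269 − 3p = 6p − 181 gives 9p = 450, so p* = €50 and q* = 119.
With the tax collected from sellers, supply shifts: qs = 6(p − 36) − 181.
New equilibrium: buyers pay €74, sellers receive €38, q = 47. (Wedge: pb − ps = 36.)

Buyers pay €74; sellers receive €38; quantity = 47.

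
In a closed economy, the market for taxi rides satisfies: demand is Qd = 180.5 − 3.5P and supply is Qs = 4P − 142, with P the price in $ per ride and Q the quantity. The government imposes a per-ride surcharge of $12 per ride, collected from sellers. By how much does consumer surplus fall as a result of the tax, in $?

Before the tax: set 180.5 − 3.5P = 4P − 142 → P* = $43, Q* = 30.
With the tax collected from sellers, supply shifts: Qs = 4(P − 12) − 142.
New equilibrium: consumers pay $49.4, sellers receive $37.4, Q = 7.6. (Wedge: Pb − Ps = 12.)
ΔCS is the trapezoid between Q = 7.6 and Q = 30 of height $6.4: ½ · (30 + 7.6) · 6.4 = $120.32.

Consumer surplus falls by $120.32.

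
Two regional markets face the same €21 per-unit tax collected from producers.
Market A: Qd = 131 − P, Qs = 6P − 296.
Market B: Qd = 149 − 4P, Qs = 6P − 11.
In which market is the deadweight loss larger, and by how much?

Market A: pre-tax P* = €61, Q* = 70; post-tax Q = 52; deadweight loss = €189.
Market B: pre-tax P* = €16, Q* = 85; post-tax Q = 34.6; deadweight loss = €529.2.
Difference: €189 vs €529.2 → market B is larger by €340.2.

Market B, by €340.2.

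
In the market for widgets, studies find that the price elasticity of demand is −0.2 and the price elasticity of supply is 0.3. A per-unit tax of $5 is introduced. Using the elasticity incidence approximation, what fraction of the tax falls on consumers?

Consumers' share ≈ 0.6.

Incidence ratio: consumers' share ≈ εs / (εs + |εd|) = 0.3 / (0.3 + 0.2) = 0.6.
Supply is the more elastic side, so consumers bear the larger share.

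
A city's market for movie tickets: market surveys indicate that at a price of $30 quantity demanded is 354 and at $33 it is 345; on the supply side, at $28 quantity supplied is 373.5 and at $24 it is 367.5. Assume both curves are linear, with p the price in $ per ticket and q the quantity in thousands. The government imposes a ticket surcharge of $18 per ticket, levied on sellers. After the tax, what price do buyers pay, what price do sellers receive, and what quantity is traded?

Demand slope: (345 − 354)/(33 − 30) = -3, so qd = 444 − 3p.
Supply slope: (367.5 − 373.5)/(24 − 28) = 1.5, so qs = 1.5p + 331.5.
Without the tax, 444 − 3p = 1.5p + 331.5 gives 4.5p = 112.5, so p* = $25 and q* = 369.
With the tax collected from sellers, supply shifts: qs = 1.5(p − 18) + 331.5.
Solving gives q = 351 with buyers paying $31 and sellers receiving $13 (the $18 wedge).

Buyers pay $31; sellers receive $13; quantity = 351.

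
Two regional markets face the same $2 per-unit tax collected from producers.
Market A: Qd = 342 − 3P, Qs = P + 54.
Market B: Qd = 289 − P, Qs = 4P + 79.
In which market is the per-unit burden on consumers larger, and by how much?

Market A: pre-tax P* = $72, Q* = 126; post-tax Q = 124.5; per-unit burden on consumers = $0.5.
Market B: pre-tax P* = $42, Q* = 247; post-tax Q = 245.4; per-unit burden on consumers = $1.6.
Difference: $0.5 vs $1.6 → market B is larger by $1.1.

Market B, by $1.1.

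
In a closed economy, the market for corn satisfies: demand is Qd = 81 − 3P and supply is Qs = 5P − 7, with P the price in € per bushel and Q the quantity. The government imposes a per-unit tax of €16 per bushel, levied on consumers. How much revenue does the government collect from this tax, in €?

Tax revenue = €288.

Before the tax: set 81 − 3P = 5P − 7 → P* = €11, Q* = 48.
With the tax collected from consumers, demand (in seller-price terms) shifts: Qd = 81 − 3(P + 16).
Solving gives Q = 18 with consumers paying €21 and sellers receiving €5 (the €16 wedge).
Revenue = t · Q = 16 · 18 = €288.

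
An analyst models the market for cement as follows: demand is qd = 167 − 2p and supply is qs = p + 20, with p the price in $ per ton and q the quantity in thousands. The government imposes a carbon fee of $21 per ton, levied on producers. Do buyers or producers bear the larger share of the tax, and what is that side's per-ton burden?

Without the tax, 167 − 2p = p + 20 gives 3p = 147, so p* = $49 and q* = 69.
With the tax collected from producers, supply shifts: qs = (p − 21) + 20.
New equilibrium: buyers pay $56, producers receive $35, q = 55. (Wedge: pb − ps = 21.)
Per-ton burden: buyers $7, producers $14.
Producers take the larger share because supply is less price-elastic here (demand slope 2 vs supply slope 1).
The less price-elastic side of the market bears the larger share of a per-unit tax.

Producers bear the larger share: $14 per ton.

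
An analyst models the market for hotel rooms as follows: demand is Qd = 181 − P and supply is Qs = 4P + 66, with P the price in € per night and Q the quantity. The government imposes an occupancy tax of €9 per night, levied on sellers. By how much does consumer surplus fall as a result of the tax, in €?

Before the tax: set 181 − P = 4P + 66 → P* = €23, Q* = 158.
With the tax collected from sellers, supply shifts: Qs = 4(P − 9) + 66.
New equilibrium: consumers pay €30.2, sellers receive €21.2, Q = 150.8. (Wedge: Pb − Ps = 9.)
ΔCS is the trapezoid between Q = 150.8 and Q = 158 of height €7.2: ½ · (158 + 150.8) · 7.2 = €1111.68.

Consumer surplus falls by €1111.68.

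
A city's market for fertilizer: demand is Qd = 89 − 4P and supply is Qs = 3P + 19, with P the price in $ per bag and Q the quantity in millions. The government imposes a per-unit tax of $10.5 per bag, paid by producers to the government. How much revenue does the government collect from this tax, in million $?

Tax revenue = $325.5 million.

Before the tax: set 89 − 4P = 3P + 19 → P* = $10, Q* = 49.
With the tax collected from producers, supply shifts: Qs = 3(P − 10.5) + 19.
Solving gives Q = 31 with buyers paying $14.5 and producers receiving $4 (the $10.5 wedge).
Revenue = t · Q = 10.5 · 31 = $325.5.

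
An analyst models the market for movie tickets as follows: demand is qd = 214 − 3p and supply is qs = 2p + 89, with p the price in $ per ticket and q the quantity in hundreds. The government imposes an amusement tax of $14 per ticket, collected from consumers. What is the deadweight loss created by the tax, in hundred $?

Deadweight loss = $117.6 hundred.

Before the tax: set 214 − 3p = 2p + 89 → p* = $25, q* = 139.
With the tax collected from consumers, demand (in seller-price terms) shifts: qd = 214 − 3(p + 14).
New equilibrium: consumers pay $30.6, sellers receive $16.6, q = 122.2. (Wedge: pb − ps = 14.)
Quantity falls by |ΔQ| = |139 − 122.2| = 16.8.
DWL = ½ · t · |ΔQ| = ½ · 14 · 16.8 = $117.6.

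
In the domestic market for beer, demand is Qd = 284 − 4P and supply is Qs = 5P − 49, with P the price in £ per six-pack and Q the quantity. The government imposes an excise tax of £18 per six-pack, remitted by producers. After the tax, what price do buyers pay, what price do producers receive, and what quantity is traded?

Buyers pay £47; producers receive £29; quantity = 96.

Without the tax, 284 − 4P = 5P − 49 gives 9P = 333, so P* = £37 and Q* = 136.
With the tax collected from producers, supply shifts: Qs = 5(P − 18) − 49.
New equilibrium: buyers pay £47, producers receive £29, Q = 96. (Wedge: Pb − Ps = 18.)
The less price-elastic side of the market bears the larger share of a per-unit tax.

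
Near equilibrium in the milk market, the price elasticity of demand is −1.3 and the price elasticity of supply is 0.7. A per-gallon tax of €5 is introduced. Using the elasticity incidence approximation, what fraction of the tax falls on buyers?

Buyers' share ≈ 0.35.

Incidence ratio: buyers' share ≈ εs / (εs + |εd|) = 0.7 / (0.7 + 1.3) = 0.35.
Supply is the less elastic side, so buyers bear the smaller share.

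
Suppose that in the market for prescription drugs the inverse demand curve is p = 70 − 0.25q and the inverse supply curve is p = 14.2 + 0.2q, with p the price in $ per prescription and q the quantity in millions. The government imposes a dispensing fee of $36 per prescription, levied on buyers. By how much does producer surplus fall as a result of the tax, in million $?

Rewrite in direct form: qd = 280 − 4p and qs = 5p − 71.
Before the tax: set 280 − 4p = 5p − 71 → p* = $39, q* = 124.
With the tax collected from buyers, demand (in seller-price terms) shifts: qd = 280 − 4(p + 36).
New equilibrium: buyers pay $59, producers receive $23, q = 44. (Wedge: pb − ps = 36.)
ΔPS is the trapezoid between Q = 44 and Q = 124 of height $16: ½ · (124 + 44) · 16 = $1344.

Producer surplus falls by $1344 million.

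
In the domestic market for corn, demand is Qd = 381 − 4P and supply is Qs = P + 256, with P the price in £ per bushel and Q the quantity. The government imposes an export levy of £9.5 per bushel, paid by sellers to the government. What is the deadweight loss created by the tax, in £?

Deadweight loss = £36.1.

Without the tax, 381 − 4P = P + 256 gives 5P = 125, so P* = £25 and Q* = 281.
With the tax collected from sellers, supply shifts: Qs = (P − 9.5) + 256.
New equilibrium: consumers pay £26.9, sellers receive £17.4, Q = 273.4. (Wedge: Pb − Ps = 9.5.)
Quantity falls by |ΔQ| = |281 − 273.4| = 7.6.
DWL = ½ · t · |ΔQ| = ½ · 9.5 · 7.6 = £36.1.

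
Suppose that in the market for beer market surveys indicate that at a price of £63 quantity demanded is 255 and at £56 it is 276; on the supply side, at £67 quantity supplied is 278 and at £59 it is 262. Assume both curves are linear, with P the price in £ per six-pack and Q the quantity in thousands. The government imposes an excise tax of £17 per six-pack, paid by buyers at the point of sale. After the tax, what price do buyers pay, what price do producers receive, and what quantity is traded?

Buyers pay £66.8; producers receive £49.8; quantity = 243.6.

Demand slope: (276 − 255)/(56 − 63) = -3, so Qd = 444 − 3P.
Supply slope: (262 − 278)/(59 − 67) = 2, so Qs = 2P + 144.
Without the tax, 444 − 3P = 2P + 144 gives 5P = 300, so P* = £60 and Q* = 264.
With the tax collected from buyers, demand (in seller-price terms) shifts: Qd = 444 − 3(P + 17).
Solving gives Q = 243.6 with buyers paying £66.8 and producers receiving £49.8 (the £17 wedge).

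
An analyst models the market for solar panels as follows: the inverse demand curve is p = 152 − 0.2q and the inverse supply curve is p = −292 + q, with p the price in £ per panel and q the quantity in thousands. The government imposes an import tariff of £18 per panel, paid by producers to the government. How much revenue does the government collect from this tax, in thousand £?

Rewrite in direct form: qd = 760 − 5p and qs = p + 292.
Before the tax: set 760 − 5p = p + 292 → p* = £78, q* = 370.
With the tax collected from producers, supply shifts: qs = (p − 18) + 292.
New equilibrium: buyers pay £81, producers receive £63, q = 355. (Wedge: pb − ps = 18.)
Revenue = t · Q = 18 · 355 = £6390.

Tax revenue = £6390 thousand.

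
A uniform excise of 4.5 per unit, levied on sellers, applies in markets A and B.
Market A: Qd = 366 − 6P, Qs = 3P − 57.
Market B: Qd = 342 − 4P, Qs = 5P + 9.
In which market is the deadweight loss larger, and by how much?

Market A: pre-tax P* = 47, Q* = 84; post-tax Q = 75; deadweight loss = 20.25.
Market B: pre-tax P* = 37, Q* = 194; post-tax Q = 184; deadweight loss = 22.5.
Difference: 20.25 vs 22.5 → market B is larger by 2.25.

Market B, by 2.25.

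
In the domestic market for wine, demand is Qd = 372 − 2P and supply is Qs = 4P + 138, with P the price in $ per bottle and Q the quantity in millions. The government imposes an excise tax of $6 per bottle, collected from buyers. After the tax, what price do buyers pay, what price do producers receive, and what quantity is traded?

Buyers pay $43; producers receive $37; quantity = 286.

Before the tax: set 372 − 2P = 4P + 138 → P* = $39, Q* = 294.
With the tax collected from buyers, demand (in seller-price terms) shifts: Qd = 372 − 2(P + 6).
New equilibrium: buyers pay $43, producers receive $37, Q = 286. (Wedge: Pb − Ps = 6.)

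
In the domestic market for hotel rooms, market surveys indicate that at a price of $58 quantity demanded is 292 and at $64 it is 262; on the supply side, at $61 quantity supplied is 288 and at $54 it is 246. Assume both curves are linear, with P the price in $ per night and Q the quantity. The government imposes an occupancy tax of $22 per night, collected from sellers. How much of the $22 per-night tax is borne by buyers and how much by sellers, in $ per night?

Demand slope: (262 − 292)/(64 − 58) = -5, so Qd = 582 − 5P.
Supply slope: (246 − 288)/(54 − 61) = 6, so Qs = 6P − 78.
Before the tax: set 582 − 5P = 6P − 78 → P* = $60, Q* = 282.
With the tax collected from sellers, supply shifts: Qs = 6(P − 22) − 78.
New equilibrium: buyers pay $72, sellers receive $50, Q = 222. (Wedge: Pb − Ps = 22.)
Burden on buyers: $12; on sellers: $10. (They sum to $22.)
The less price-elastic side of the market bears the larger share of a per-unit tax.

Buyers bear $12 per night; sellers bear $10 per night.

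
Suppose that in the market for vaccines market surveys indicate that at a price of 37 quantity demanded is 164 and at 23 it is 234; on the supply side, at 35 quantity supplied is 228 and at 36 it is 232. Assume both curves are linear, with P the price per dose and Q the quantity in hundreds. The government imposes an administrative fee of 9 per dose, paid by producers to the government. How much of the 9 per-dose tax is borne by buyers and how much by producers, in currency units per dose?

Demand slope: (234 − 164)/(23 − 37) = -5, so Qd = 349 − 5P.
Supply slope: (232 − 228)/(36 − 35) = 4, so Qs = 4P + 88.
Before the tax: set 349 − 5P = 4P + 88 → P* = 29, Q* = 204.
With the tax collected from producers, supply shifts: Qs = 4(P − 9) + 88.
Solving gives Q = 184 with buyers paying 33 and producers receiving 24 (the 9 wedge).
Burden on buyers: 4; on producers: 5. (They sum to 9.)
The less price-elastic side of the market bears the larger share of a per-unit tax.

Buyers bear 4 per dose; producers bear 5 per dose.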